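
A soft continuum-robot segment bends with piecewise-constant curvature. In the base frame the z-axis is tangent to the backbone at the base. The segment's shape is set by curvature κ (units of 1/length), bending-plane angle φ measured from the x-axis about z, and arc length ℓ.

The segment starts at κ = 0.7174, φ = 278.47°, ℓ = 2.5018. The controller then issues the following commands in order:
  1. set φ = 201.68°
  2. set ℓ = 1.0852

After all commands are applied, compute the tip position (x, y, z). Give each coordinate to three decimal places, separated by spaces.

-0.373 -0.148 0.979

initial: κ=0.7174, φ=278.47°, ℓ=2.5018
cmd 1: set φ=201.68° → (κ,φ,ℓ)=(0.7174,201.68°,2.5018) → tip=(-1.5830,-0.6293,1.3591)
cmd 2: set ℓ=1.0852 → (κ,φ,ℓ)=(0.7174,201.68°,1.0852) → tip=(-0.3731,-0.1483,0.9789)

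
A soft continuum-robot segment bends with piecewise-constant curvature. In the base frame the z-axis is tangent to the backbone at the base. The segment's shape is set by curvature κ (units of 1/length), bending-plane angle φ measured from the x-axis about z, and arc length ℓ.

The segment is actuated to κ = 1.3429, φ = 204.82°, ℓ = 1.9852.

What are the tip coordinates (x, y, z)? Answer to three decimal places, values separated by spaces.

-1.277 -0.590 0.341

θ = κ·ℓ = 1.3429 × 1.9852 = 2.66593 rad
ρ = (1 − cos θ)/κ = (1 − -0.88899)/1.3429 = 1.40665
z = sin θ / κ = 0.45793/1.3429 = 0.34100
x = ρ cos φ = 1.40665 × cos(204.82°) = -1.27672
y = ρ sin φ = 1.40665 × sin(204.82°) = -0.59047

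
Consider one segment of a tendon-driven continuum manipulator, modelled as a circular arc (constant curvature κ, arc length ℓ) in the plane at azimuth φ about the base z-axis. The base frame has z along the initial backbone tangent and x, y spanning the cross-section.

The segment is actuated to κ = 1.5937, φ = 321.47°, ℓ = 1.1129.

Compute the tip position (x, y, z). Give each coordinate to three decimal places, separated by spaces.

θ = κ·ℓ = 1.5937 × 1.1129 = 1.77363 rad
ρ = (1 − cos θ)/κ = (1 − -0.20144)/1.5937 = 0.75387
z = sin θ / κ = 0.97950/1.5937 = 0.61461
x = ρ cos φ = 0.75387 × cos(321.47°) = 0.58974
y = ρ sin φ = 0.75387 × sin(321.47°) = -0.46960

0.590 -0.470 0.615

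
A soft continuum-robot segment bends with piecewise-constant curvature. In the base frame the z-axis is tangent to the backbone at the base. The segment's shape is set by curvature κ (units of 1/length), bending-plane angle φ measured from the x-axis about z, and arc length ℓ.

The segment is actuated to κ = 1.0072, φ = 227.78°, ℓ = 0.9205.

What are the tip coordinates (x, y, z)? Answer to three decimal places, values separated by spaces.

-0.267 -0.294 0.794

θ = κ·ℓ = 1.0072 × 0.9205 = 0.92713 rad
ρ = (1 − cos θ)/κ = (1 − 0.60013)/1.0072 = 0.39701
z = sin θ / κ = 0.79990/1.0072 = 0.79418
x = ρ cos φ = 0.39701 × cos(227.78°) = -0.26678
y = ρ sin φ = 0.39701 × sin(227.78°) = -0.29401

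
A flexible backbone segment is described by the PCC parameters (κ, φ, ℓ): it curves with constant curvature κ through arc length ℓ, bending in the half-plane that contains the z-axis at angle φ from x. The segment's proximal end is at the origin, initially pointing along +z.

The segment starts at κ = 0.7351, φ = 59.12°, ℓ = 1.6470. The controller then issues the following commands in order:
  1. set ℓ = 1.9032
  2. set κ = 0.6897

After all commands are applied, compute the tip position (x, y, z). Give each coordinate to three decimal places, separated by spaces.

0.554 0.927 1.402

initial: κ=0.7351, φ=59.12°, ℓ=1.6470
cmd 1: set ℓ=1.9032 → (κ,φ,ℓ)=(0.7351,59.12°,1.9032) → tip=(0.5789,0.9680,1.3403)
cmd 2: set κ=0.6897 → (κ,φ,ℓ)=(0.6897,59.12°,1.9032) → tip=(0.5542,0.9267,1.4019)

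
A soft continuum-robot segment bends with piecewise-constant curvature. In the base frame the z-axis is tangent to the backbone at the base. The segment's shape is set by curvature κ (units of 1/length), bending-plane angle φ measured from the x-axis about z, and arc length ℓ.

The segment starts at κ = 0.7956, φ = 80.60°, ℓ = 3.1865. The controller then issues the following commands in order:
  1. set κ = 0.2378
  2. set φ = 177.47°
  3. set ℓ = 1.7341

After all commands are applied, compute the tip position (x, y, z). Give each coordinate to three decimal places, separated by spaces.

initial: κ=0.7956, φ=80.60°, ℓ=3.1865
cmd 1: set κ=0.2378 → (κ,φ,ℓ)=(0.2378,80.60°,3.1865) → tip=(0.1879,1.1352,2.8902)
cmd 2: set φ=177.47° → (κ,φ,ℓ)=(0.2378,177.47°,3.1865) → tip=(-1.1495,0.0508,2.8902)
cmd 3: set ℓ=1.7341 → (κ,φ,ℓ)=(0.2378,177.47°,1.7341) → tip=(-0.3522,0.0156,1.6854)

-0.352 0.016 1.685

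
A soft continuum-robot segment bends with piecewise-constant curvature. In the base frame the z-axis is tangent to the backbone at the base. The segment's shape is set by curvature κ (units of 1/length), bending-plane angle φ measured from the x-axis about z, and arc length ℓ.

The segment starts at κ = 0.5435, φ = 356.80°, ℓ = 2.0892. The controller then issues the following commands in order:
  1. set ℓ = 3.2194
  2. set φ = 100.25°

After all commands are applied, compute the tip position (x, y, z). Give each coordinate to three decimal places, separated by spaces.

initial: κ=0.5435, φ=356.80°, ℓ=2.0892
cmd 1: set ℓ=3.2194 → (κ,φ,ℓ)=(0.5435,356.80°,3.2194) → tip=(2.1640,-0.1210,1.8105)
cmd 2: set φ=100.25° → (κ,φ,ℓ)=(0.5435,100.25°,3.2194) → tip=(-0.3857,2.1328,1.8105)

-0.386 2.133 1.811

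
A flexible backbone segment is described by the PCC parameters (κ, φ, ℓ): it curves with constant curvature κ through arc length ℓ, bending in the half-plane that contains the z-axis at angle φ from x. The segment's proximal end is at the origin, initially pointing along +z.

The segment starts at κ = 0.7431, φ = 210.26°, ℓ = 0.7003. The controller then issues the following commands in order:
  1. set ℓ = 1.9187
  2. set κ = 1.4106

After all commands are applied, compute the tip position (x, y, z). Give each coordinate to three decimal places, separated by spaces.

-1.168 -0.681 0.299

initial: κ=0.7431, φ=210.26°, ℓ=0.7003
cmd 1: set ℓ=1.9187 → (κ,φ,ℓ)=(0.7431,210.26°,1.9187) → tip=(-0.9944,-0.5801,1.3316)
cmd 2: set κ=1.4106 → (κ,φ,ℓ)=(1.4106,210.26°,1.9187) → tip=(-1.1676,-0.6812,0.2988)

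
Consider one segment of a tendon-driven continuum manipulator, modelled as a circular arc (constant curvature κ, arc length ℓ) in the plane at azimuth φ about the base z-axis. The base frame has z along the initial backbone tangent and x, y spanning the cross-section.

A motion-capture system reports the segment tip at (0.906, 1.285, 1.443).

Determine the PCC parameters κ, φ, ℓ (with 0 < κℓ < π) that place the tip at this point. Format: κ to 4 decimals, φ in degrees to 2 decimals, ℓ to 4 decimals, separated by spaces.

0.6905 54.81 2.3991

ρ = √(x²+y²) = √(0.906² + 1.285²) = 1.57228
φ = atan2(y, x) mod 360° = atan2(1.285, 0.906) = 54.8139°
|p|² = ρ² + z² = 1.57228² + 1.443² = 4.55431
κ = 2ρ / |p|² = 2×1.57228 / 4.55431 = 0.69046
θ = 2·atan2(ρ, z) = 2·atan2(1.57228, 1.443) = 1.65649 rad
ℓ = θ/κ = 1.65649/0.69046 = 2.39912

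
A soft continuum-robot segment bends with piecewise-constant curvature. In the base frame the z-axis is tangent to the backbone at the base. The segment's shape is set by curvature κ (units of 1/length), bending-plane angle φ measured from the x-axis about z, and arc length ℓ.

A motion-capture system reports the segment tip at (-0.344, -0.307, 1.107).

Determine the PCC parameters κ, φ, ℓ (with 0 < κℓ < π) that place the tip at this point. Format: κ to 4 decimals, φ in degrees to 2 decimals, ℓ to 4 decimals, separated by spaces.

ρ = √(x²+y²) = √(-0.344² + -0.307²) = 0.46107
φ = atan2(y, x) mod 360° = atan2(-0.307, -0.344) = 221.7471°
|p|² = ρ² + z² = 0.46107² + 1.107² = 1.43803
κ = 2ρ / |p|² = 2×0.46107 / 1.43803 = 0.64125
θ = 2·atan2(ρ, z) = 2·atan2(0.46107, 1.107) = 0.78930 rad
ℓ = θ/κ = 0.78930/0.64125 = 1.23088

0.6412 221.75 1.2309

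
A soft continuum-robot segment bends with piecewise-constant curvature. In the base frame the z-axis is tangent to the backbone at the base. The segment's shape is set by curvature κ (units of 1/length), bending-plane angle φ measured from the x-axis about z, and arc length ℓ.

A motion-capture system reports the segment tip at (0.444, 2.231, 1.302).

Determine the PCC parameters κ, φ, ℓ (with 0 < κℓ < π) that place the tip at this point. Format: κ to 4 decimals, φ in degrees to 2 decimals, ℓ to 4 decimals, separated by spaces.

0.6623 78.74 3.1738

ρ = √(x²+y²) = √(0.444² + 2.231²) = 2.27475
φ = atan2(y, x) mod 360° = atan2(2.231, 0.444) = 78.7444°
|p|² = ρ² + z² = 2.27475² + 1.302² = 6.86970
κ = 2ρ / |p|² = 2×2.27475 / 6.86970 = 0.66226
θ = 2·atan2(ρ, z) = 2·atan2(2.27475, 1.302) = 2.10188 rad
ℓ = θ/κ = 2.10188/0.66226 = 3.17382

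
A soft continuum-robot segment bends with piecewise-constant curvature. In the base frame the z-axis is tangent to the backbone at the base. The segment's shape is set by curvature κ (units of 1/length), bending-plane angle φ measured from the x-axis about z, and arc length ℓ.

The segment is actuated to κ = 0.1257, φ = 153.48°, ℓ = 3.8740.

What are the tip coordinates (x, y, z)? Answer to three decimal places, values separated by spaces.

-0.827 0.413 3.723

θ = κ·ℓ = 0.1257 × 3.8740 = 0.48696 rad
ρ = (1 − cos θ)/κ = (1 − 0.88376)/0.1257 = 0.92475
z = sin θ / κ = 0.46794/0.1257 = 3.72270
x = ρ cos φ = 0.92475 × cos(153.48°) = -0.82745
y = ρ sin φ = 0.92475 × sin(153.48°) = 0.41291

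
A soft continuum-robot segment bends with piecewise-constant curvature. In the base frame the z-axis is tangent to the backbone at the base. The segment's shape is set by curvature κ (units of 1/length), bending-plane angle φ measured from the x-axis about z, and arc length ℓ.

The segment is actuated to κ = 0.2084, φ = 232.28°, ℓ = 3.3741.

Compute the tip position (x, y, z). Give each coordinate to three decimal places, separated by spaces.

θ = κ·ℓ = 0.2084 × 3.3741 = 0.70316 rad
ρ = (1 − cos θ)/κ = (1 − 0.76280)/0.2084 = 1.13819
z = sin θ / κ = 0.64663/0.2084 = 3.10285
x = ρ cos φ = 1.13819 × cos(232.28°) = -0.69635
y = ρ sin φ = 1.13819 × sin(232.28°) = -0.90032

-0.696 -0.900 3.103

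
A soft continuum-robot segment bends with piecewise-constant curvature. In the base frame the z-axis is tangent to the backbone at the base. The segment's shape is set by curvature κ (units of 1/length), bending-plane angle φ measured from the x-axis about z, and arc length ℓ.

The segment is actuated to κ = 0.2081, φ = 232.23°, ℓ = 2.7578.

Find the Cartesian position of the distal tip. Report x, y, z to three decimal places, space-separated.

θ = κ·ℓ = 0.2081 × 2.7578 = 0.57390 rad
ρ = (1 − cos θ)/κ = (1 − 0.83979)/0.2081 = 0.76987
z = sin θ / κ = 0.54291/0.2081 = 2.60889
x = ρ cos φ = 0.76987 × cos(232.23°) = -0.47154
y = ρ sin φ = 0.76987 × sin(232.23°) = -0.60856

-0.472 -0.609 2.609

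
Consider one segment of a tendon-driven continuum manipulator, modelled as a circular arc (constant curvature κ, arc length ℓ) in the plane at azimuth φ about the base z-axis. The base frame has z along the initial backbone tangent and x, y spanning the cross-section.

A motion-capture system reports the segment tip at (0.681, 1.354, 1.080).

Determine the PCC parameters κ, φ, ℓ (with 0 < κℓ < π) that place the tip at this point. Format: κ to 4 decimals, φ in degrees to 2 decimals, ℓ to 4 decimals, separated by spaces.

ρ = √(x²+y²) = √(0.681² + 1.354²) = 1.51561
φ = atan2(y, x) mod 360° = atan2(1.354, 0.681) = 63.2997°
|p|² = ρ² + z² = 1.51561² + 1.080² = 3.46348
κ = 2ρ / |p|² = 2×1.51561 / 3.46348 = 0.87520
θ = 2·atan2(ρ, z) = 2·atan2(1.51561, 1.080) = 1.90335 rad
ℓ = θ/κ = 1.90335/0.87520 = 2.17477

0.8752 63.30 2.1748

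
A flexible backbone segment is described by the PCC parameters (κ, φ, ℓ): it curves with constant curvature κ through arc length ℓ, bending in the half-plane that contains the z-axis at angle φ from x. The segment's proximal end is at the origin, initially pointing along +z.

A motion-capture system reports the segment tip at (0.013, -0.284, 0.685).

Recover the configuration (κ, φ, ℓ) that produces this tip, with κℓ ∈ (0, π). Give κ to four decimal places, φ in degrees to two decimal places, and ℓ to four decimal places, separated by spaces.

ρ = √(x²+y²) = √(0.013² + -0.284²) = 0.28430
φ = atan2(y, x) mod 360° = atan2(-0.284, 0.013) = 272.6209°
|p|² = ρ² + z² = 0.28430² + 0.685² = 0.55005
κ = 2ρ / |p|² = 2×0.28430 / 0.55005 = 1.03371
θ = 2·atan2(ρ, z) = 2·atan2(0.28430, 0.685) = 0.78680 rad
ℓ = θ/κ = 0.78680/1.03371 = 0.76113

1.0337 272.62 0.7611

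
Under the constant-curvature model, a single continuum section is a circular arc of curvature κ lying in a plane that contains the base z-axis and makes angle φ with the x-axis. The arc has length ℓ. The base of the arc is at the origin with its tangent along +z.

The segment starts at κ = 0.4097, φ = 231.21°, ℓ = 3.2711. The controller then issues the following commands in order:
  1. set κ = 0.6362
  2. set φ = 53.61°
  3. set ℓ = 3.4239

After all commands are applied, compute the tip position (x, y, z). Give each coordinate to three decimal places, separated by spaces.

initial: κ=0.4097, φ=231.21°, ℓ=3.2711
cmd 1: set κ=0.6362 → (κ,φ,ℓ)=(0.6362,231.21°,3.2711) → tip=(-1.4657,-1.8236,1.3716)
cmd 2: set φ=53.61° → (κ,φ,ℓ)=(0.6362,53.61°,3.2711) → tip=(1.3880,1.8833,1.3716)
cmd 3: set ℓ=3.4239 → (κ,φ,ℓ)=(0.6362,53.61°,3.4239) → tip=(1.4648,1.9876,1.2906)

1.465 1.988 1.291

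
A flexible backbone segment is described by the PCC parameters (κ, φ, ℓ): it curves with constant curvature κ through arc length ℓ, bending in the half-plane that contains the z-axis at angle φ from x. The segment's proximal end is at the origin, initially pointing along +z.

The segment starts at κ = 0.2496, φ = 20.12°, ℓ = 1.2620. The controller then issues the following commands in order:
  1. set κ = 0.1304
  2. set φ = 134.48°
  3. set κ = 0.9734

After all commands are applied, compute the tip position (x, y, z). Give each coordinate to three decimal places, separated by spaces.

-0.478 0.487 0.968

initial: κ=0.2496, φ=20.12°, ℓ=1.2620
cmd 1: set κ=0.1304 → (κ,φ,ℓ)=(0.1304,20.12°,1.2620) → tip=(0.0973,0.0356,1.2563)
cmd 2: set φ=134.48° → (κ,φ,ℓ)=(0.1304,134.48°,1.2620) → tip=(-0.0726,0.0739,1.2563)
cmd 3: set κ=0.9734 → (κ,φ,ℓ)=(0.9734,134.48°,1.2620) → tip=(-0.4782,0.4869,0.9677)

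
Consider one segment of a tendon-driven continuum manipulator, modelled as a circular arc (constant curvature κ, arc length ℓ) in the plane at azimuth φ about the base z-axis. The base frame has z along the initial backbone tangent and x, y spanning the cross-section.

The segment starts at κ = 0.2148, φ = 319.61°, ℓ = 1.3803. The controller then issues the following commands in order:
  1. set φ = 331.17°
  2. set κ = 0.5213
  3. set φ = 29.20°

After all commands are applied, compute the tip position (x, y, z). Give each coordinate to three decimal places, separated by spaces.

initial: κ=0.2148, φ=319.61°, ℓ=1.3803
cmd 1: set φ=331.17° → (κ,φ,ℓ)=(0.2148,331.17°,1.3803) → tip=(0.1780,-0.0980,1.3602)
cmd 2: set κ=0.5213 → (κ,φ,ℓ)=(0.5213,331.17°,1.3803) → tip=(0.4166,-0.2293,1.2642)
cmd 3: set φ=29.20° → (κ,φ,ℓ)=(0.5213,29.20°,1.3803) → tip=(0.4151,0.2320,1.2642)

0.415 0.232 1.264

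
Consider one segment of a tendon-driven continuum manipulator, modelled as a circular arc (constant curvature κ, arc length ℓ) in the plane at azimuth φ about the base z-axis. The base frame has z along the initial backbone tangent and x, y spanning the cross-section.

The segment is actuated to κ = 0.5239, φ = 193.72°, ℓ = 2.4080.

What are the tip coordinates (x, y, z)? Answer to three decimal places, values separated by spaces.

-1.290 -0.315 1.818

θ = κ·ℓ = 0.5239 × 2.4080 = 1.26155 rad
ρ = (1 − cos θ)/κ = (1 − 0.30434)/0.5239 = 1.32785
z = sin θ / κ = 0.95256/0.5239 = 1.81822
x = ρ cos φ = 1.32785 × cos(193.72°) = -1.28996
y = ρ sin φ = 1.32785 × sin(193.72°) = -0.31494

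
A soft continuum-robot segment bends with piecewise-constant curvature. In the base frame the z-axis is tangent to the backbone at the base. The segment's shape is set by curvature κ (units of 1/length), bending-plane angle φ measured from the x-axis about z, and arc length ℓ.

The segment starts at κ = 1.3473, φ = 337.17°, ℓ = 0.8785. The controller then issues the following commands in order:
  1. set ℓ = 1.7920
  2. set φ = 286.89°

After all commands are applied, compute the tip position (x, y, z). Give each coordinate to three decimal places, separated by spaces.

0.377 -1.241 0.493

initial: κ=1.3473, φ=337.17°, ℓ=0.8785
cmd 1: set ℓ=1.7920 → (κ,φ,ℓ)=(1.3473,337.17°,1.7920) → tip=(1.1951,-0.5031,0.4934)
cmd 2: set φ=286.89° → (κ,φ,ℓ)=(1.3473,286.89°,1.7920) → tip=(0.3767,-1.2407,0.4934)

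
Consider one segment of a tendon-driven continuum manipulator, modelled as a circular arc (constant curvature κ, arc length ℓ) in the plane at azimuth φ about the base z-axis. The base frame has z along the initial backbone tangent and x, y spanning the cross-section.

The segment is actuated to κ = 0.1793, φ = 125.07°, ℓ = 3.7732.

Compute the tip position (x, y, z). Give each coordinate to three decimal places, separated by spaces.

-0.706 1.005 3.492

θ = κ·ℓ = 0.1793 × 3.7732 = 0.67653 rad
ρ = (1 − cos θ)/κ = (1 − 0.77975)/0.1793 = 1.22841
z = sin θ / κ = 0.62609/0.1793 = 3.49188
x = ρ cos φ = 1.22841 × cos(125.07°) = -0.70581
y = ρ sin φ = 1.22841 × sin(125.07°) = 1.00539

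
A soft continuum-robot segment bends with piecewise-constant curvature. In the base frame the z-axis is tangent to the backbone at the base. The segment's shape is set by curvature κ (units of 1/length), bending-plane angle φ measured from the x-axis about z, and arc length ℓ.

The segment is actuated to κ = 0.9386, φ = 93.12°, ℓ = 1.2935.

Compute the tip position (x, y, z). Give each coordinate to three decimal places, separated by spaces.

θ = κ·ℓ = 0.9386 × 1.2935 = 1.21408 rad
ρ = (1 − cos θ)/κ = (1 − 0.34920)/0.9386 = 0.69337
z = sin θ / κ = 0.93705/0.9386 = 0.99835
x = ρ cos φ = 0.69337 × cos(93.12°) = -0.03774
y = ρ sin φ = 0.69337 × sin(93.12°) = 0.69235

-0.038 0.692 0.998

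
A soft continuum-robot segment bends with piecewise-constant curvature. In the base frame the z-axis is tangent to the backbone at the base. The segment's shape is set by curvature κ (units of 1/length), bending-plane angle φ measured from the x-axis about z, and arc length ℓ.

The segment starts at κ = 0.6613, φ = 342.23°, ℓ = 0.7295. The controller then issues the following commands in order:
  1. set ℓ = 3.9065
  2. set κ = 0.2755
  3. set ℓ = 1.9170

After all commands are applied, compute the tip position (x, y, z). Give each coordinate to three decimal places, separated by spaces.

0.471 -0.151 1.829

initial: κ=0.6613, φ=342.23°, ℓ=0.7295
cmd 1: set ℓ=3.9065 → (κ,φ,ℓ)=(0.6613,342.23°,3.9065) → tip=(2.6615,-0.8530,0.8010)
cmd 2: set κ=0.2755 → (κ,φ,ℓ)=(0.2755,342.23°,3.9065) → tip=(1.8159,-0.5820,3.1948)
cmd 3: set ℓ=1.9170 → (κ,φ,ℓ)=(0.2755,342.23°,1.9170) → tip=(0.4710,-0.1509,1.8291)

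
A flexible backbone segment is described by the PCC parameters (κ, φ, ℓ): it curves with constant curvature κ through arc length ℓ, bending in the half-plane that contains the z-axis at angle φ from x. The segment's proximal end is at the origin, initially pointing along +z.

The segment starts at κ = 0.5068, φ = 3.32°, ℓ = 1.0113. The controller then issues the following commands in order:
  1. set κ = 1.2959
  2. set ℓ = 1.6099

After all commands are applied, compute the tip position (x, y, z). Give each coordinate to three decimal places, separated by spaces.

initial: κ=0.5068, φ=3.32°, ℓ=1.0113
cmd 1: set κ=1.2959 → (κ,φ,ℓ)=(1.2959,3.32°,1.0113) → tip=(0.5721,0.0332,0.7457)
cmd 2: set ℓ=1.6099 → (κ,φ,ℓ)=(1.2959,3.32°,1.6099) → tip=(1.1501,0.0667,0.6714)

1.150 0.067 0.671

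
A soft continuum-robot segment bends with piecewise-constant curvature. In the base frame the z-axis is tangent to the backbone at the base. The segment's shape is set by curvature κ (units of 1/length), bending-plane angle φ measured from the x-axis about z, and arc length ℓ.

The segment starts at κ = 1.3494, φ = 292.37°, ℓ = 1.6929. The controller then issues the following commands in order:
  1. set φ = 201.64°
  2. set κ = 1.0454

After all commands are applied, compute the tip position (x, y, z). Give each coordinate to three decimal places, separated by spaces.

-1.065 -0.422 0.938

initial: κ=1.3494, φ=292.37°, ℓ=1.6929
cmd 1: set φ=201.64° → (κ,φ,ℓ)=(1.3494,201.64°,1.6929) → tip=(-1.1397,-0.4522,0.5603)
cmd 2: set κ=1.0454 → (κ,φ,ℓ)=(1.0454,201.64°,1.6929) → tip=(-1.0649,-0.4225,0.9377)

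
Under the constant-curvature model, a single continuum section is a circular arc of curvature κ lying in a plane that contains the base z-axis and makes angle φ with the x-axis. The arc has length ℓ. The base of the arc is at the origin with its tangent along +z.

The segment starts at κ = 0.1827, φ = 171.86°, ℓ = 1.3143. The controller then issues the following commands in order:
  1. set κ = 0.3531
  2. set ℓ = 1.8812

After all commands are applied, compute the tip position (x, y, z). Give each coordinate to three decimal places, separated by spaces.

initial: κ=0.1827, φ=171.86°, ℓ=1.3143
cmd 1: set κ=0.3531 → (κ,φ,ℓ)=(0.3531,171.86°,1.3143) → tip=(-0.2965,0.0424,1.2676)
cmd 2: set ℓ=1.8812 → (κ,φ,ℓ)=(0.3531,171.86°,1.8812) → tip=(-0.5961,0.0853,1.7459)

-0.596 0.085 1.746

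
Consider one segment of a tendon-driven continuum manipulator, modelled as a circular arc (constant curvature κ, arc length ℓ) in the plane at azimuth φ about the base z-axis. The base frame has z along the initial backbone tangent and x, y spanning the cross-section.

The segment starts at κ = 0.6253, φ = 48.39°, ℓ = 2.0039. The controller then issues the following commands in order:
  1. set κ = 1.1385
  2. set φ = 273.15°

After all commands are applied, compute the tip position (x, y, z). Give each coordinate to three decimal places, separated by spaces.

initial: κ=0.6253, φ=48.39°, ℓ=2.0039
cmd 1: set κ=1.1385 → (κ,φ,ℓ)=(1.1385,48.39°,2.0039) → tip=(0.9638,1.0851,0.6657)
cmd 2: set φ=273.15° → (κ,φ,ℓ)=(1.1385,273.15°,2.0039) → tip=(0.0798,-1.4491,0.6657)

0.080 -1.449 0.666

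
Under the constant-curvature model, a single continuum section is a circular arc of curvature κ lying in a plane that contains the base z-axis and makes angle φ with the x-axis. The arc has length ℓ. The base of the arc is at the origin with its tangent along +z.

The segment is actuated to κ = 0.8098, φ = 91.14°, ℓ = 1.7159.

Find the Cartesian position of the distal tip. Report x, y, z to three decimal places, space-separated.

-0.020 1.012 1.215

θ = κ·ℓ = 0.8098 × 1.7159 = 1.38954 rad
ρ = (1 − cos θ)/κ = (1 − 0.18027)/0.8098 = 1.01226
z = sin θ / κ = 0.98362/0.8098 = 1.21464
x = ρ cos φ = 1.01226 × cos(91.14°) = -0.02014
y = ρ sin φ = 1.01226 × sin(91.14°) = 1.01206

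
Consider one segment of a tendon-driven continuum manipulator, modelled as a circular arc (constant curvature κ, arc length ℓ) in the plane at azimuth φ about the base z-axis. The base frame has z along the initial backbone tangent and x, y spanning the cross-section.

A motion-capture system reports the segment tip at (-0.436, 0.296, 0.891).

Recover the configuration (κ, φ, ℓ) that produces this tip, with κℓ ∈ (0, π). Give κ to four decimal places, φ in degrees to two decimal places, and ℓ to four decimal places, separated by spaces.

ρ = √(x²+y²) = √(-0.436² + 0.296²) = 0.52698
φ = atan2(y, x) mod 360° = atan2(0.296, -0.436) = 145.8275°
|p|² = ρ² + z² = 0.52698² + 0.891² = 1.07159
κ = 2ρ / |p|² = 2×0.52698 / 1.07159 = 0.98355
θ = 2·atan2(ρ, z) = 2·atan2(0.52698, 0.891) = 1.06822 rad
ℓ = θ/κ = 1.06822/0.98355 = 1.08608

0.9836 145.83 1.0861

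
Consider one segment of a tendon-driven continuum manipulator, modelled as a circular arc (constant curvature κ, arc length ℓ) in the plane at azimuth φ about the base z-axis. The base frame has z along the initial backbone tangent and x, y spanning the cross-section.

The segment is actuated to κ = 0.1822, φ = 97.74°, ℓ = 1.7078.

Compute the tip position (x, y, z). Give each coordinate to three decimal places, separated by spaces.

-0.035 0.261 1.680

θ = κ·ℓ = 0.1822 × 1.7078 = 0.31116 rad
ρ = (1 − cos θ)/κ = (1 − 0.95198)/0.1822 = 0.26356
z = sin θ / κ = 0.30616/0.1822 = 1.68037
x = ρ cos φ = 0.26356 × cos(97.74°) = -0.03550
y = ρ sin φ = 0.26356 × sin(97.74°) = 0.26116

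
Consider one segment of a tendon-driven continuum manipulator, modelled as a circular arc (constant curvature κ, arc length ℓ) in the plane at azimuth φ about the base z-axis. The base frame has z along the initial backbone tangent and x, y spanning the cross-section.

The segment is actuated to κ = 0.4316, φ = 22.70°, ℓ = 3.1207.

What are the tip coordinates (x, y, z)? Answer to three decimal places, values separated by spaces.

1.663 0.696 2.259

θ = κ·ℓ = 0.4316 × 3.1207 = 1.34689 rad
ρ = (1 − cos θ)/κ = (1 − 0.22204)/0.4316 = 1.80251
z = sin θ / κ = 0.97504/0.4316 = 2.25913
x = ρ cos φ = 1.80251 × cos(22.70°) = 1.66289
y = ρ sin φ = 1.80251 × sin(22.70°) = 0.69560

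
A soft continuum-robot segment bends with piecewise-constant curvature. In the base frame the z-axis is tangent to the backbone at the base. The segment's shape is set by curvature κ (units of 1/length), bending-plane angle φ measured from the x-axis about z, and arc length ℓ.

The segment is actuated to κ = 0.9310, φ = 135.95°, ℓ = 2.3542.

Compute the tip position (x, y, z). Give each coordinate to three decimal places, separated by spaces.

-1.221 1.181 0.874

θ = κ·ℓ = 0.9310 × 2.3542 = 2.19176 rad
ρ = (1 − cos θ)/κ = (1 − -0.58182)/0.9310 = 1.69905
z = sin θ / κ = 0.81332/0.9310 = 0.87360
x = ρ cos φ = 1.69905 × cos(135.95°) = -1.22117
y = ρ sin φ = 1.69905 × sin(135.95°) = 1.18133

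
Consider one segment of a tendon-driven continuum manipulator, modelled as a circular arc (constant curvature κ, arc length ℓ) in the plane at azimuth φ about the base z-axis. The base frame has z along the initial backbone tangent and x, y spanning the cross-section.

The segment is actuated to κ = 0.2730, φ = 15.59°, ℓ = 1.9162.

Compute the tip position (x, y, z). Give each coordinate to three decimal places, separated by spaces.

θ = κ·ℓ = 0.2730 × 1.9162 = 0.52312 rad
ρ = (1 − cos θ)/κ = (1 − 0.86626)/0.2730 = 0.48988
z = sin θ / κ = 0.49959/0.2730 = 1.82999
x = ρ cos φ = 0.48988 × cos(15.59°) = 0.47185
y = ρ sin φ = 0.48988 × sin(15.59°) = 0.13166

0.472 0.132 1.830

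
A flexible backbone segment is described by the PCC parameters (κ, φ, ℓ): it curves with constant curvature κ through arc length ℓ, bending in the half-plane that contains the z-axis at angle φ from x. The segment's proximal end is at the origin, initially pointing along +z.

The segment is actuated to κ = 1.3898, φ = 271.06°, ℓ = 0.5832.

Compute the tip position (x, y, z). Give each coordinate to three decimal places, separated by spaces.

θ = κ·ℓ = 1.3898 × 0.5832 = 0.81053 rad
ρ = (1 − cos θ)/κ = (1 − 0.68911)/1.3898 = 0.22369
z = sin θ / κ = 0.72465/1.3898 = 0.52141
x = ρ cos φ = 0.22369 × cos(271.06°) = 0.00414
y = ρ sin φ = 0.22369 × sin(271.06°) = -0.22365

0.004 -0.224 0.521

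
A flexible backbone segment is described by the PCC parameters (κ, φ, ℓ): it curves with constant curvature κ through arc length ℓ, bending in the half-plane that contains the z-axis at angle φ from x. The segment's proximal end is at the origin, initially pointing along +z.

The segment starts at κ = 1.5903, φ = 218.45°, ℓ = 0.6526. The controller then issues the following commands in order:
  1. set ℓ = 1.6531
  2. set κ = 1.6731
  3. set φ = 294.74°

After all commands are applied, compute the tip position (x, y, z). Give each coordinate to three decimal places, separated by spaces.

initial: κ=1.5903, φ=218.45°, ℓ=0.6526
cmd 1: set ℓ=1.6531 → (κ,φ,ℓ)=(1.5903,218.45°,1.6531) → tip=(-0.9216,-0.7318,0.3084)
cmd 2: set κ=1.6731 → (κ,φ,ℓ)=(1.6731,218.45°,1.6531) → tip=(-0.9035,-0.7174,0.2194)
cmd 3: set φ=294.74° → (κ,φ,ℓ)=(1.6731,294.74°,1.6531) → tip=(0.4828,-1.0478,0.2194)

0.483 -1.048 0.219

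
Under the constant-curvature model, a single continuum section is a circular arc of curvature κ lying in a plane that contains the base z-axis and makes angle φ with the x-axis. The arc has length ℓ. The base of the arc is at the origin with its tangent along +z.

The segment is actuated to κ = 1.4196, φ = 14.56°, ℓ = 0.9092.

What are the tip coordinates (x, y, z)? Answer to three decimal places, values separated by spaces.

θ = κ·ℓ = 1.4196 × 0.9092 = 1.29070 rad
ρ = (1 − cos θ)/κ = (1 − 0.27645)/1.4196 = 0.50969
z = sin θ / κ = 0.96103/1.4196 = 0.67697
x = ρ cos φ = 0.50969 × cos(14.56°) = 0.49332
y = ρ sin φ = 0.50969 × sin(14.56°) = 0.12813

0.493 0.128 0.677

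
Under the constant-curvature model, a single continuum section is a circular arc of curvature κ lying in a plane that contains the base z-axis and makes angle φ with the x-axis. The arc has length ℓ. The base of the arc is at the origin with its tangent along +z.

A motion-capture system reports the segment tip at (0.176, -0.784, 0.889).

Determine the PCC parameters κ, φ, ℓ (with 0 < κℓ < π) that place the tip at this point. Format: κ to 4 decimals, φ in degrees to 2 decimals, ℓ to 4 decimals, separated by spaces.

ρ = √(x²+y²) = √(0.176² + -0.784²) = 0.80351
φ = atan2(y, x) mod 360° = atan2(-0.784, 0.176) = 282.6526°
|p|² = ρ² + z² = 0.80351² + 0.889² = 1.43595
κ = 2ρ / |p|² = 2×0.80351 / 1.43595 = 1.11913
θ = 2·atan2(ρ, z) = 2·atan2(0.80351, 0.889) = 1.46986 rad
ℓ = θ/κ = 1.46986/1.11913 = 1.31339

1.1191 282.65 1.3134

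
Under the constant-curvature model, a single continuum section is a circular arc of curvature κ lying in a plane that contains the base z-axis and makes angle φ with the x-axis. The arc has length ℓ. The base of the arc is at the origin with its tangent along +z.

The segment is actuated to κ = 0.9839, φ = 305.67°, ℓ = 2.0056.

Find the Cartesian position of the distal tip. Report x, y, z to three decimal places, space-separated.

0.825 -1.149 0.935

θ = κ·ℓ = 0.9839 × 2.0056 = 1.97331 rad
ρ = (1 − cos θ)/κ = (1 − -0.39173)/0.9839 = 1.41451
z = sin θ / κ = 0.92008/0.9839 = 0.93513
x = ρ cos φ = 1.41451 × cos(305.67°) = 0.82482
y = ρ sin φ = 1.41451 × sin(305.67°) = -1.14913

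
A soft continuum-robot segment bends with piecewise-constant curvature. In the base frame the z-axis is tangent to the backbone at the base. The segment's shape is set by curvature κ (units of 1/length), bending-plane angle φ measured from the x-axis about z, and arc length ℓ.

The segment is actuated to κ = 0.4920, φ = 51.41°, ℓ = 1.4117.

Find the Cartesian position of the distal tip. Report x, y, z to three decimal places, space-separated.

θ = κ·ℓ = 0.4920 × 1.4117 = 0.69456 rad
ρ = (1 − cos θ)/κ = (1 − 0.76834)/0.4920 = 0.47086
z = sin θ / κ = 0.64004/0.4920 = 1.30090
x = ρ cos φ = 0.47086 × cos(51.41°) = 0.29369
y = ρ sin φ = 0.47086 × sin(51.41°) = 0.36804

0.294 0.368 1.301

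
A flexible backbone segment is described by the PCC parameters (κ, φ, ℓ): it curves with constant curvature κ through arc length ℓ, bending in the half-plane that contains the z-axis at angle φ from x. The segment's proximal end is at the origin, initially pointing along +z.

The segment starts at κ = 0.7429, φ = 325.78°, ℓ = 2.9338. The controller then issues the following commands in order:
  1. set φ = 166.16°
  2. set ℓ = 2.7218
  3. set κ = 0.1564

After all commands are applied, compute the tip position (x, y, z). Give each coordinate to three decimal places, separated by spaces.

-0.554 0.137 2.640

initial: κ=0.7429, φ=325.78°, ℓ=2.9338
cmd 1: set φ=166.16° → (κ,φ,ℓ)=(0.7429,166.16°,2.9338) → tip=(-2.0544,0.5061,1.1043)
cmd 2: set ℓ=2.7218 → (κ,φ,ℓ)=(0.7429,166.16°,2.7218) → tip=(-1.8769,0.4624,1.2113)
cmd 3: set κ=0.1564 → (κ,φ,ℓ)=(0.1564,166.16°,2.7218) → tip=(-0.5541,0.1365,2.6403)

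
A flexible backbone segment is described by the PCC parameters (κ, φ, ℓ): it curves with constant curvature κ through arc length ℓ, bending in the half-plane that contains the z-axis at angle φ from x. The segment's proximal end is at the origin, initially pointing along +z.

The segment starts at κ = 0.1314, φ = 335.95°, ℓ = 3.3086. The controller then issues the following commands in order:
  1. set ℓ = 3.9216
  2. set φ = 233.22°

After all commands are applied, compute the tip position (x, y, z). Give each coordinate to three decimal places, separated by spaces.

initial: κ=0.1314, φ=335.95°, ℓ=3.3086
cmd 1: set ℓ=3.9216 → (κ,φ,ℓ)=(0.1314,335.95°,3.9216) → tip=(0.9024,-0.4027,3.7503)
cmd 2: set φ=233.22° → (κ,φ,ℓ)=(0.1314,233.22°,3.9216) → tip=(-0.5917,-0.7915,3.7503)

-0.592 -0.792 3.750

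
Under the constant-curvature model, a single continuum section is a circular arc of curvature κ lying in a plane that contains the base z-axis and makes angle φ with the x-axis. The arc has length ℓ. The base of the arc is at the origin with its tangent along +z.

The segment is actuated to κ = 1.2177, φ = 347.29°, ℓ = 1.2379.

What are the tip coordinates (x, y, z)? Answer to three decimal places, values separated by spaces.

0.750 -0.169 0.820

θ = κ·ℓ = 1.2177 × 1.2379 = 1.50739 rad
ρ = (1 − cos θ)/κ = (1 − 0.06336)/1.2177 = 0.76919
z = sin θ / κ = 0.99799/1.2177 = 0.81957
x = ρ cos φ = 0.76919 × cos(347.29°) = 0.75034
y = ρ sin φ = 0.76919 × sin(347.29°) = -0.16923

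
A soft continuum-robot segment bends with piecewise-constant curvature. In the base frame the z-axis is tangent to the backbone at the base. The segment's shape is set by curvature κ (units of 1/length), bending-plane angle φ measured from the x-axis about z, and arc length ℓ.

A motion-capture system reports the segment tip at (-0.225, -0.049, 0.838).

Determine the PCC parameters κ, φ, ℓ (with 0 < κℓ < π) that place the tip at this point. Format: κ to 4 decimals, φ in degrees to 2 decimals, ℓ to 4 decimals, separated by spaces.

0.6098 192.29 0.8796

ρ = √(x²+y²) = √(-0.225² + -0.049²) = 0.23027
φ = atan2(y, x) mod 360° = atan2(-0.049, -0.225) = 192.2859°
|p|² = ρ² + z² = 0.23027² + 0.838² = 0.75527
κ = 2ρ / |p|² = 2×0.23027 / 0.75527 = 0.60978
θ = 2·atan2(ρ, z) = 2·atan2(0.23027, 0.838) = 0.53634 rad
ℓ = θ/κ = 0.53634/0.60978 = 0.87957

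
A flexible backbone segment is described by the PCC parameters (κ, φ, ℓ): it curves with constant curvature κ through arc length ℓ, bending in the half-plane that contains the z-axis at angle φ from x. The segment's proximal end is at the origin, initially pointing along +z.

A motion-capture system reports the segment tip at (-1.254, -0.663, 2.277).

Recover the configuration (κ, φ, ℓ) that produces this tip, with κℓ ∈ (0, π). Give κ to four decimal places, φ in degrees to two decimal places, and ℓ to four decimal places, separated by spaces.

0.3942 207.87 2.8267

ρ = √(x²+y²) = √(-1.254² + -0.663²) = 1.41848
φ = atan2(y, x) mod 360° = atan2(-0.663, -1.254) = 207.8658°
|p|² = ρ² + z² = 1.41848² + 2.277² = 7.19681
κ = 2ρ / |p|² = 2×1.41848 / 7.19681 = 0.39420
θ = 2·atan2(ρ, z) = 2·atan2(1.41848, 2.277) = 1.11426 rad
ℓ = θ/κ = 1.11426/0.39420 = 2.82667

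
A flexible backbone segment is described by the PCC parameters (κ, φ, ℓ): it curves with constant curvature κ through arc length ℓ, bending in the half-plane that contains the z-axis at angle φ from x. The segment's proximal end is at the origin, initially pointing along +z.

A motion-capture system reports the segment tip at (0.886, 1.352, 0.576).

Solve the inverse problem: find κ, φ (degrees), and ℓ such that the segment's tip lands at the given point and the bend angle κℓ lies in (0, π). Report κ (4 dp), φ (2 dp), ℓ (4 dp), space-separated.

ρ = √(x²+y²) = √(0.886² + 1.352²) = 1.61645
φ = atan2(y, x) mod 360° = atan2(1.352, 0.886) = 56.7622°
|p|² = ρ² + z² = 1.61645² + 0.576² = 2.94468
κ = 2ρ / |p|² = 2×1.61645 / 2.94468 = 1.09788
θ = 2·atan2(ρ, z) = 2·atan2(1.61645, 0.576) = 2.45697 rad
ℓ = θ/κ = 2.45697/1.09788 = 2.23793

1.0979 56.76 2.2379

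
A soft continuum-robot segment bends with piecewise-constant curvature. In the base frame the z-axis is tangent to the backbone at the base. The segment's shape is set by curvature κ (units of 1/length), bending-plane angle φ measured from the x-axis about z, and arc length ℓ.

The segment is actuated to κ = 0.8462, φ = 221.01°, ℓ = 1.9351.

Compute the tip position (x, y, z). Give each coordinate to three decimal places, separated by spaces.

θ = κ·ℓ = 0.8462 × 1.9351 = 1.63748 rad
ρ = (1 − cos θ)/κ = (1 − -0.06664)/0.8462 = 1.26050
z = sin θ / κ = 0.99778/0.8462 = 1.17913
x = ρ cos φ = 1.26050 × cos(221.01°) = -0.95117
y = ρ sin φ = 1.26050 × sin(221.01°) = -0.82713

-0.951 -0.827 1.179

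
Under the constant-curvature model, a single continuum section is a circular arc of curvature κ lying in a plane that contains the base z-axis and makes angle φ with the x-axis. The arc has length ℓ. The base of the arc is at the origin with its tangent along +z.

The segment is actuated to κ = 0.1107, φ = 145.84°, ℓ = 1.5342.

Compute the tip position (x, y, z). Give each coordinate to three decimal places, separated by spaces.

θ = κ·ℓ = 0.1107 × 1.5342 = 0.16984 rad
ρ = (1 − cos θ)/κ = (1 − 0.98561)/0.1107 = 0.12997
z = sin θ / κ = 0.16902/0.1107 = 1.52684
x = ρ cos φ = 0.12997 × cos(145.84°) = -0.10755
y = ρ sin φ = 0.12997 × sin(145.84°) = 0.07298

-0.108 0.073 1.527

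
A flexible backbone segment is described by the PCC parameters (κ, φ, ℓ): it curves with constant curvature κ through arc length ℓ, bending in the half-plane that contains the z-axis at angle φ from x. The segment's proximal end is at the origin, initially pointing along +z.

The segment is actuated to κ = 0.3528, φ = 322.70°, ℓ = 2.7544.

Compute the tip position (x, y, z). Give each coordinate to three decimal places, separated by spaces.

θ = κ·ℓ = 0.3528 × 2.7544 = 0.97175 rad
ρ = (1 − cos θ)/κ = (1 − 0.56385)/0.3528 = 1.23624
z = sin θ / κ = 0.82588/0.3528 = 2.34092
x = ρ cos φ = 1.23624 × cos(322.70°) = 0.98340
y = ρ sin φ = 1.23624 × sin(322.70°) = -0.74915

0.983 -0.749 2.341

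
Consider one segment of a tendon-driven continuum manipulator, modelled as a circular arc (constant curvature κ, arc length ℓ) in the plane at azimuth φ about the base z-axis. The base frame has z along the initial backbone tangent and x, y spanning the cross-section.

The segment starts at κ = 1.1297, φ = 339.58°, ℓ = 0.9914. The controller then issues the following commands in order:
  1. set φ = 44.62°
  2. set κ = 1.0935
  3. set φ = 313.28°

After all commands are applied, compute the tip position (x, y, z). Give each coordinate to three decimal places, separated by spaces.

initial: κ=1.1297, φ=339.58°, ℓ=0.9914
cmd 1: set φ=44.62° → (κ,φ,ℓ)=(1.1297,44.62°,0.9914) → tip=(0.3555,0.3509,0.7968)
cmd 2: set κ=1.0935 → (κ,φ,ℓ)=(1.0935,44.62°,0.9914) → tip=(0.3465,0.3419,0.8083)
cmd 3: set φ=313.28° → (κ,φ,ℓ)=(1.0935,313.28°,0.9914) → tip=(0.3337,-0.3544,0.8083)

0.334 -0.354 0.808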